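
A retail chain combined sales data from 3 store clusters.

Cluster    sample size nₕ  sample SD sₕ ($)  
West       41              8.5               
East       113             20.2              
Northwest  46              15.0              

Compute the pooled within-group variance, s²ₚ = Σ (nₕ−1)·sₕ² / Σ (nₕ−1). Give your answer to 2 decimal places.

West: (41−1)·8.5² = 40·72.25 = 2890
East: (113−1)·20.2² = 112·408.04 = 45700.48
Northwest: (46−1)·15.0² = 45·225 = 10125
Numerator = 58715.48; denominator = Σ(nₕ−1) = 197.
s²ₚ = 58715.48/197 = 298.0481... → 298.05.

298.05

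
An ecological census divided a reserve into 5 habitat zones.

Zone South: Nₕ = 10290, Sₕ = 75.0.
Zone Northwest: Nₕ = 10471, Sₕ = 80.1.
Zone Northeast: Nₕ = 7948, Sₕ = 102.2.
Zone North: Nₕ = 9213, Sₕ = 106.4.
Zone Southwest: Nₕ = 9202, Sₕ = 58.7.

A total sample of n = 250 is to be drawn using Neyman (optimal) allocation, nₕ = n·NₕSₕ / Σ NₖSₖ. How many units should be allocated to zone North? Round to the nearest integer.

62

Σ NₕSₕ = 10290·75.0 + 10471·80.1 + 7948·102.2 + 9213·106.4 + 9202·58.7 = 3943183.3.
Share for North: 980263.2/3943183.3 = 0.24860.
n_North = 250 × 0.24860 = 62.149... → 62.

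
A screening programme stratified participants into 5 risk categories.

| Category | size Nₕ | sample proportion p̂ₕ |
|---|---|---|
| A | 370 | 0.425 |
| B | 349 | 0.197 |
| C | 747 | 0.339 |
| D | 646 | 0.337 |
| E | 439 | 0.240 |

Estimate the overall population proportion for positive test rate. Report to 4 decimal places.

0.3145

N = 370 + 349 + 747 + 646 + 439 = 2551.
Overall proportion = Σ (Nₕ/N)·p̂ₕ.
Σ Nₕp̂ₕ = 157.25 + 68.753 + 253.233 + 217.702 + 105.36 = 802.298.
802.298 / 2551 = 0.314503... → 0.3145.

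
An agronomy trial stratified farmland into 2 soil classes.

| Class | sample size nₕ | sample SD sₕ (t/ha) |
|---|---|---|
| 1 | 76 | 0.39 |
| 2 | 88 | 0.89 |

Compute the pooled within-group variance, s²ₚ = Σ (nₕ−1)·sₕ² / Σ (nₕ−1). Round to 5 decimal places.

Degrees of freedom: 75 + 87 = 162.
Σ(nₕ−1)sₕ² = 75·0.1521 + 87·0.7921 = 80.3202.
s²ₚ = 80.3202 / 162 = 0.4958037... → 0.49580.

0.49580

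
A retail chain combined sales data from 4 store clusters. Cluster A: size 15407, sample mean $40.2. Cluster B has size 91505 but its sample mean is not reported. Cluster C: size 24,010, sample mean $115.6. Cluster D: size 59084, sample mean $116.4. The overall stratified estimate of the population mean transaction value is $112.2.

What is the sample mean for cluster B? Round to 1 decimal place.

N = 15407 + 91505 + 24010 + 59084 = 190006.
Overall total = μ·N = 112.2·190006 = 21318673.2.
Subtract the known strata: 15407·40.2 + 24010·115.6 + 59084·116.4 = 10272295.
Remaining total for cluster B: 21318673.2 − 10272295 = 11046378.2.
Divide by its size: 11046378.2 / 91505 = 120.719... → 120.7.

120.7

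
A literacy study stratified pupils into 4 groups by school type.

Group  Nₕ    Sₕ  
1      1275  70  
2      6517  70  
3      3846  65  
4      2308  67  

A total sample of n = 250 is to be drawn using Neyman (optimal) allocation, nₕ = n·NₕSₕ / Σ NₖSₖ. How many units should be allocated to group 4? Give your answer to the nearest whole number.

41

1: NₕSₕ = 1275·70 = 89250
2: NₕSₕ = 6517·70 = 456190
3: NₕSₕ = 3846·65 = 249990
4: NₕSₕ = 2308·67 = 154636
Σ NₕSₕ = 950066.
n_4 = 250·154636/950066 = 40.691... → 41.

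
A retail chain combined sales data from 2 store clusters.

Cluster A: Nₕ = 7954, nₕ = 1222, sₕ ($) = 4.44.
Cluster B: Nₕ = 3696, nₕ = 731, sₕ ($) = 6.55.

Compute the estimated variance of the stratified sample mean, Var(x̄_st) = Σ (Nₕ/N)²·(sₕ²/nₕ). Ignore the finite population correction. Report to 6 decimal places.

N = 11650; Wₕ = Nₕ/N.
cluster A: (7954/11650)²·4.44²/1222 = 0.007519934
cluster B: (3696/11650)²·6.55²/731 = 0.005907140
Sum = 0.013427075 → 0.013427.

0.013427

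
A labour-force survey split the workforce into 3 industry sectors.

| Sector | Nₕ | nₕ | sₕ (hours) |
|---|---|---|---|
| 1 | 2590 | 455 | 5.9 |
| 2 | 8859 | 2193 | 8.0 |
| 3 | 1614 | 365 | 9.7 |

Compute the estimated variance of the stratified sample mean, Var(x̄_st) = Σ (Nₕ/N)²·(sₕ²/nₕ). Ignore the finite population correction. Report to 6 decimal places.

0.020365

N = 13063. Term for each stratum: Wₕ²sₕ²/nₕ.
Var(x̄_st) = 0.003007505 + 0.013422237 + 0.003935245 = 0.020364987 → 0.020365.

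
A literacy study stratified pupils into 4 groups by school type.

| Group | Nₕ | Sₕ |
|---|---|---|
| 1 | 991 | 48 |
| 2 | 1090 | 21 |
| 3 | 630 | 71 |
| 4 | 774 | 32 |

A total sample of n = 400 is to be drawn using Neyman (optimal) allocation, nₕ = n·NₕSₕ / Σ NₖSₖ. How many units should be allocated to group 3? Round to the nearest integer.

128

Σ NₕSₕ = 991·48 + 1090·21 + 630·71 + 774·32 = 139956.
Share for 3: 44730/139956 = 0.31960.
n_3 = 400 × 0.31960 = 127.840... → 128.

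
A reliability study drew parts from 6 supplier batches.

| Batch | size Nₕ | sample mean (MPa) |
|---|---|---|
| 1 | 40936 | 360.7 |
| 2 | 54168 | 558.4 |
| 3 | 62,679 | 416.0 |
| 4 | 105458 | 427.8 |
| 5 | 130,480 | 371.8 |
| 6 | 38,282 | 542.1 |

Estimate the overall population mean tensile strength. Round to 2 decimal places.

x̄_st = (Σ Nₕx̄ₕ) / (Σ Nₕ) = (40936·360.7 + 54168·558.4 + 62679·416.0 + 105458·427.8 + 130480·371.8 + 38282·542.1) / 432003
= 185467559 / 432003 = 429.3201... → 429.32.

429.32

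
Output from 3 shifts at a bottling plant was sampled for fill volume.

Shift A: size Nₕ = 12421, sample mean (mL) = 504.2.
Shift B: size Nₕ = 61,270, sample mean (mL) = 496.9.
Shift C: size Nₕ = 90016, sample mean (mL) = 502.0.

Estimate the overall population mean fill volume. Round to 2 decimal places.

500.26

N = 12421 + 61270 + 90016 = 163707.
The stratified mean weights each stratum mean by its population share Nₕ/N.
Σ Nₕx̄ₕ = 12421·504.2 + 61270·496.9 + 90016·502.0 = 6262668.2 + 30445063 + 45188032 = 81895763.2.
Divide by N: 81895763.2 / 163707 = 500.2582... → 500.26.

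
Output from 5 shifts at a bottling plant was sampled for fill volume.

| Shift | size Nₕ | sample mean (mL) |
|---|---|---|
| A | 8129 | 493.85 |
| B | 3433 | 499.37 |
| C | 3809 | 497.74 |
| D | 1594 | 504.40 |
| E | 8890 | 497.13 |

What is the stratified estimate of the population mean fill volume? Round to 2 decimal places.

N = 25855; weights Wₕ = Nₕ/N = (0.3144, 0.1328, 0.1473, 0.0617, 0.3438).
x̄_st = Σ Wₕ·x̄ₕ = 0.3144·493.85 + 0.1328·499.37 + 0.1473·497.74 + 0.0617·504.40 + 0.3438·497.13 ≈ 496.9342...
→ 496.93.

496.93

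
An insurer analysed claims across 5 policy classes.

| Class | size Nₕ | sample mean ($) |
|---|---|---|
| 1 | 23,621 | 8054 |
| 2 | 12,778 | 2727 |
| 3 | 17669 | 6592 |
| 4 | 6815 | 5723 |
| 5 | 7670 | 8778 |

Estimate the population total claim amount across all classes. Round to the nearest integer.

1: 23621·8054 = 190243534
2: 12778·2727 = 34845606
3: 17669·6592 = 116474048
4: 6815·5723 = 39002245
5: 7670·8778 = 67327260
τ̂ = Σ Nₕx̄ₕ = 447892693.

447892693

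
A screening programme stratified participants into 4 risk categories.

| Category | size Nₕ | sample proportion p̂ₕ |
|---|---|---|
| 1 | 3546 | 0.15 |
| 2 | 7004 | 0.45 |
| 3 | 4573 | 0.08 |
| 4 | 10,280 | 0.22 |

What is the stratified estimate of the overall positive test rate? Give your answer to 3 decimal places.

0.248

Wₕ = Nₕ/N with N = 25403: 0.1396, 0.2757, 0.1800, 0.4047.
p̂_st = 0.1396·0.15 + 0.2757·0.45 + 0.1800·0.08 + 0.4047·0.22 ≈ 0.24844... → 0.248.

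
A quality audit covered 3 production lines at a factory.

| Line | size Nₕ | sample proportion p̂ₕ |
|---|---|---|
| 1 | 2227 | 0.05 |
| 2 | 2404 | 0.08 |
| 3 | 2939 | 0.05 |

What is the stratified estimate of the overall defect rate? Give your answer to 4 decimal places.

0.0595

N = 2227 + 2404 + 2939 = 7570.
Overall proportion = Σ (Nₕ/N)·p̂ₕ.
Σ Nₕp̂ₕ = 111.35 + 192.32 + 146.95 = 450.62.
450.62 / 7570 = 0.059527... → 0.0595.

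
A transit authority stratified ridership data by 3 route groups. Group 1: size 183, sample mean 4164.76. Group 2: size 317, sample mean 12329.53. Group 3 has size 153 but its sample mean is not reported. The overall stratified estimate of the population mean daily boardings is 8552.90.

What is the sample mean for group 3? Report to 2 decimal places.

5976.68

N = 183 + 317 + 153 = 653.
Overall total = μ·N = 8552.90·653 = 5585043.7.
Subtract the known strata: 183·4164.76 + 317·12329.53 = 4670612.09.
Remaining total for group 3: 5585043.7 − 4670612.09 = 914431.61.
Divide by its size: 914431.61 / 153 = 5976.6772... → 5976.68.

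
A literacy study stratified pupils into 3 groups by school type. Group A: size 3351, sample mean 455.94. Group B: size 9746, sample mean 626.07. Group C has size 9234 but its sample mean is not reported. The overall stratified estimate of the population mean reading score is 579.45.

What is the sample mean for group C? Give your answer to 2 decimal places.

N = 3351 + 9746 + 9234 = 22331.
Overall total = μ·N = 579.45·22331 = 12939697.95.
Subtract the known strata: 3351·455.94 + 9746·626.07 = 7629533.16.
Remaining total for group C: 12939697.95 − 7629533.16 = 5310164.79.
Divide by its size: 5310164.79 / 9234 = 575.0666... → 575.07.

575.07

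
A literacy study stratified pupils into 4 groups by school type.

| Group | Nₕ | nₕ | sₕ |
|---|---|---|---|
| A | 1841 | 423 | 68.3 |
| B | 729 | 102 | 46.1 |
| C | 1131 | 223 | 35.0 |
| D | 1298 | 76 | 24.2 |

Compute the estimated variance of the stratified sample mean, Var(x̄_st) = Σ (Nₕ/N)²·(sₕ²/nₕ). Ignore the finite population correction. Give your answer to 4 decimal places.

N = 4999; Wₕ = Nₕ/N.
group A: (1841/4999)²·68.3²/423 = 1.4956926
group B: (729/4999)²·46.1²/102 = 0.4430885
group C: (1131/4999)²·35.0²/223 = 0.2811837
group D: (1298/4999)²·24.2²/76 = 0.5195176
Sum = 2.7394824 → 2.7395.

2.7395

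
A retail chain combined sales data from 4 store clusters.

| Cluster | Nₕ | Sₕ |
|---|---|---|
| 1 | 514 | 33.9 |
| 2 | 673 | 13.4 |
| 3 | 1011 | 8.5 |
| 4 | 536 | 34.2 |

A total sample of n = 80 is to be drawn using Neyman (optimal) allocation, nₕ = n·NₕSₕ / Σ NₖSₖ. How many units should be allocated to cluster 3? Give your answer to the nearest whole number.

13

1: NₕSₕ = 514·33.9 = 17424.6
2: NₕSₕ = 673·13.4 = 9018.2
3: NₕSₕ = 1011·8.5 = 8593.5
4: NₕSₕ = 536·34.2 = 18331.2
Σ NₕSₕ = 53367.5.
n_3 = 80·8593.5/53367.5 = 12.882... → 13.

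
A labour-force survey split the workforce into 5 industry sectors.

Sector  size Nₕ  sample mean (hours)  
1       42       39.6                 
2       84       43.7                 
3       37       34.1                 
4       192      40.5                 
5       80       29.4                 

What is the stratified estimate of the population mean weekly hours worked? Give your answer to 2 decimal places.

38.45

N = 435; weights Wₕ = Nₕ/N = (0.0966, 0.1931, 0.0851, 0.4414, 0.1839).
x̄_st = Σ Wₕ·x̄ₕ = 0.0966·39.6 + 0.1931·43.7 + 0.0851·34.1 + 0.4414·40.5 + 0.1839·29.4 ≈ 38.4453...
→ 38.45.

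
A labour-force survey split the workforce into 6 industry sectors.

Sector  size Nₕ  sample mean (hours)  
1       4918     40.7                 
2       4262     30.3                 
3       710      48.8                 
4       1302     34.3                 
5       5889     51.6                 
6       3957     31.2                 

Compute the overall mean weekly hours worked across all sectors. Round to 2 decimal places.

39.73

N = 4918 + 4262 + 710 + 1302 + 5889 + 3957 = 21038.
The stratified mean weights each stratum mean by its population share Nₕ/N.
Σ Nₕx̄ₕ = 4918·40.7 + 4262·30.3 + 710·48.8 + 1302·34.3 + 5889·51.6 + 3957·31.2 = 200162.6 + 129138.6 + 34648 + 44658.6 + 303872.4 + 123458.4 = 835938.6.
Divide by N: 835938.6 / 21038 = 39.7347... → 39.73.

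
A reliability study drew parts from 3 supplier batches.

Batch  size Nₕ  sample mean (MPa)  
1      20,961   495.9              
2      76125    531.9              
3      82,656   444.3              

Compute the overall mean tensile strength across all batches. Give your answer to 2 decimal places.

x̄_st = (Σ Nₕx̄ₕ) / (Σ Nₕ) = (20961·495.9 + 76125·531.9 + 82656·444.3) / 179742
= 87609508.2 / 179742 = 487.4181... → 487.42.

487.42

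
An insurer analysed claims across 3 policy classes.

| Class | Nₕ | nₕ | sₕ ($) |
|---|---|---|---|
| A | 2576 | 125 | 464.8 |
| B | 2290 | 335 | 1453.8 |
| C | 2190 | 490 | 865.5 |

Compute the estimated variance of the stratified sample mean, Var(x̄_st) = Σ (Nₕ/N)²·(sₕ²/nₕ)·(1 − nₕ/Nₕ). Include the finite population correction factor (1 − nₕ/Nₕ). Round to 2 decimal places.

N = 7056; Wₕ = Nₕ/N.
class A: (2576/7056)²·464.8²/125·(1 − 125/2576) = 219.17663
class B: (2290/7056)²·1453.8²/335·(1 − 335/2290) = 567.32200
class C: (2190/7056)²·865.5²/490·(1 − 490/2190) = 114.31783
Sum = 900.81645 → 900.82.

900.82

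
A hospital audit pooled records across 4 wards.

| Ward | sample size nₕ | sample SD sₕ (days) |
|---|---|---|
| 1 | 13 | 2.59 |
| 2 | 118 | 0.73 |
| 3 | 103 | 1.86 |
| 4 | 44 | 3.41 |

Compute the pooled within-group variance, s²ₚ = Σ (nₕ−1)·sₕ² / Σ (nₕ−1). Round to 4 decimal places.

Degrees of freedom: 12 + 117 + 102 + 43 = 274.
Σ(nₕ−1)sₕ² = 12·6.7081 + 117·0.5329 + 102·3.4596 + 43·11.6281 = 995.734.
s²ₚ = 995.734 / 274 = 3.634066... → 3.6341.

3.6341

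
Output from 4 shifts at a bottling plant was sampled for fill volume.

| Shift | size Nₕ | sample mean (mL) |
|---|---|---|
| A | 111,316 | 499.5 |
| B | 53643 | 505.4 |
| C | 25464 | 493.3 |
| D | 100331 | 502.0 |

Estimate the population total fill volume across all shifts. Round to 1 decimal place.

A: 111316·499.5 = 55602342
B: 53643·505.4 = 27111172.2
C: 25464·493.3 = 12561391.2
D: 100331·502.0 = 50366162
τ̂ = Σ Nₕx̄ₕ = 145641067.4.

145641067.4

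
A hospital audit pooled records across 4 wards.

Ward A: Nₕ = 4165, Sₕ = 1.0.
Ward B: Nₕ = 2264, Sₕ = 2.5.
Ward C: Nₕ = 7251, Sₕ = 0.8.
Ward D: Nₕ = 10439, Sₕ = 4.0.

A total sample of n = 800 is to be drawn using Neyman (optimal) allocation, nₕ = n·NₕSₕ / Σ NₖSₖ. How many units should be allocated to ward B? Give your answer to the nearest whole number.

79

A: NₕSₕ = 4165·1.0 = 4165
B: NₕSₕ = 2264·2.5 = 5660
C: NₕSₕ = 7251·0.8 = 5800.8
D: NₕSₕ = 10439·4.0 = 41756
Σ NₕSₕ = 57381.8.
n_B = 800·5660/57381.8 = 78.910... → 79.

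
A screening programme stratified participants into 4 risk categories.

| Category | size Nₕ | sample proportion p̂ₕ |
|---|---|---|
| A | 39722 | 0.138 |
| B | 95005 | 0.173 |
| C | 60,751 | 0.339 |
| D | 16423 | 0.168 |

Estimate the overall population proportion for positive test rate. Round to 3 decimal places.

Wₕ = Nₕ/N with N = 211901: 0.1875, 0.4483, 0.2867, 0.0775.
p̂_st = 0.1875·0.138 + 0.4483·0.173 + 0.2867·0.339 + 0.0775·0.168 ≈ 0.21364... → 0.214.

0.214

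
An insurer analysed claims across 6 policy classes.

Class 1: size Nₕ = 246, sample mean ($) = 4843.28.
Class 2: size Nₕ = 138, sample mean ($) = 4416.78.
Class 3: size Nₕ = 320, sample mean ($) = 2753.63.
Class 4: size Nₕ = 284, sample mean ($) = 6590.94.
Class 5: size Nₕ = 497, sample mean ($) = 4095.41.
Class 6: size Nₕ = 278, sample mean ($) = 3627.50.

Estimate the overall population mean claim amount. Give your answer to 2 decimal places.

N = 1763; weights Wₕ = Nₕ/N = (0.1395, 0.0783, 0.1815, 0.1611, 0.2819, 0.1577).
x̄_st = Σ Wₕ·x̄ₕ = 0.1395·4843.28 + 0.0783·4416.78 + 0.1815·2753.63 + 0.1611·6590.94 + 0.2819·4095.41 + 0.1577·3627.50 ≈ 4309.5944...
→ 4309.59.

4309.59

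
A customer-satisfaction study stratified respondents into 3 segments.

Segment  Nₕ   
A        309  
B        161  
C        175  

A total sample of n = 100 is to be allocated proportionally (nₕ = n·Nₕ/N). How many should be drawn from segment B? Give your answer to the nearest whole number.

N = 309 + 161 + 175 = 645.
n_B = 100·161/645 = 24.961... → 25.

25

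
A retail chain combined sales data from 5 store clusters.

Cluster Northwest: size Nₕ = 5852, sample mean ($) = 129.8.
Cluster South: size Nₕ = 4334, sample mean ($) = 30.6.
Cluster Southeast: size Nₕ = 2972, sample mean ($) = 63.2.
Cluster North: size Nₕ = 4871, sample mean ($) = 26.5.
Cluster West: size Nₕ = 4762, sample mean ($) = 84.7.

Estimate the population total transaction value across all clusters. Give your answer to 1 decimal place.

Estimate total by summing Nₕ·x̄ₕ over strata.
5852·129.8 + 4334·30.6 + 2972·63.2 + 4871·26.5 + 4762·84.7 = 759589.6 + 132620.4 + 187830.4 + 129081.5 + 403341.4 = 1612463.3.

1612463.3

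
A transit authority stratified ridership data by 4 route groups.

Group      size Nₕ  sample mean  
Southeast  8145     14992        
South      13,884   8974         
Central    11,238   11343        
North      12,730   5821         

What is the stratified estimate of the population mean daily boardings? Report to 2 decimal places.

9745.83

N = 8145 + 13884 + 11238 + 12730 = 45997.
Weight each subgroup mean by Nₕ/N and sum.
Σ Nₕx̄ₕ = 8145·14992 + 13884·8974 + 11238·11343 + 12730·5821 = 122109840 + 124595016 + 127472634 + 74101330 = 448278820.
Divide by N: 448278820 / 45997 = 9745.8273... → 9745.83.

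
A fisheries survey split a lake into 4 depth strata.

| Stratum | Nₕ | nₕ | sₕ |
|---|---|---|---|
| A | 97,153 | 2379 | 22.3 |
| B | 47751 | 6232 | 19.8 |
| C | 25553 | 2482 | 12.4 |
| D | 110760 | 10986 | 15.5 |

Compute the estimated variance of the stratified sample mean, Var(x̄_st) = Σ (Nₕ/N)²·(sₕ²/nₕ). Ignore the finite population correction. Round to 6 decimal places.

N = 281217. Term for each stratum: Wₕ²sₕ²/nₕ.
Var(x̄_st) = 0.024948508 + 0.001813781 + 0.000511496 + 0.003392396 = 0.030666180 → 0.030666.

0.030666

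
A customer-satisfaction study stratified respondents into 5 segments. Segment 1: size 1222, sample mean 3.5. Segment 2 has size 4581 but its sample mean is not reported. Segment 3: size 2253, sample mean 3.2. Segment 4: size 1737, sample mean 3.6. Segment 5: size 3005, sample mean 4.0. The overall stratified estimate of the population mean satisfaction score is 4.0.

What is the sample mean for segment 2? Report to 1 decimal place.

4.7

Σ Nₕx̄ₕ = N·μ, so 4581·x̄_2 = 12798·4.0 − (1222·3.5 + 2253·3.2 + 1737·3.6 + 3005·4.0).
= 51192 − 29759.8 = 21432.2.
x̄_2 = 21432.2 / 4581 = 4.678... → 4.7.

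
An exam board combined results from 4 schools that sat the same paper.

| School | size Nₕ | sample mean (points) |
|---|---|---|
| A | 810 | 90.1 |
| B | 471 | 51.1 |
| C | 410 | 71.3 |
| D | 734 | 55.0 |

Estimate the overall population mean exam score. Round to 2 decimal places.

N = 2425; weights Wₕ = Nₕ/N = (0.3340, 0.1942, 0.1691, 0.3027).
x̄_st = Σ Wₕ·x̄ₕ = 0.3340·90.1 + 0.1942·51.1 + 0.1691·71.3 + 0.3027·55.0 ≈ 68.7225...
→ 68.72.

68.72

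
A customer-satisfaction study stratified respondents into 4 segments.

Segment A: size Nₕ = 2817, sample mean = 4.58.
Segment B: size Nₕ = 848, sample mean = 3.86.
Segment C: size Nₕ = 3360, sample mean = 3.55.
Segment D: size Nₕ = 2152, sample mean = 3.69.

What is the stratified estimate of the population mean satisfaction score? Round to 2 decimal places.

x̄_st = (Σ Nₕx̄ₕ) / (Σ Nₕ) = (2817·4.58 + 848·3.86 + 3360·3.55 + 2152·3.69) / 9177
= 36044.02 / 9177 = 3.9276... → 3.93.

3.93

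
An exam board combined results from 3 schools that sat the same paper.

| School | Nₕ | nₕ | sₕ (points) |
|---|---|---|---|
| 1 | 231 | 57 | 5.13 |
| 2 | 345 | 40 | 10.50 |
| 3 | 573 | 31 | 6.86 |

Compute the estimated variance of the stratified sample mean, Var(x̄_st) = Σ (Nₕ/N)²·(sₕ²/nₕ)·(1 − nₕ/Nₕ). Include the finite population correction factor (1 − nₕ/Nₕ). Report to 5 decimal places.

0.59085

N = 1149. Term for each stratum: Wₕ²sₕ²/nₕ·(1−nₕ/Nₕ).
Var(x̄_st) = 0.01405662 + 0.21968352 + 0.35710867 = 0.59084881 → 0.59085.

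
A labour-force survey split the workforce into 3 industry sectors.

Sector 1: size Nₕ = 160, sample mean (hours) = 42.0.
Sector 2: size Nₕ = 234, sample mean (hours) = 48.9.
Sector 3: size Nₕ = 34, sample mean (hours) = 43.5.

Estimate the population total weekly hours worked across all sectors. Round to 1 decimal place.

19641.6

1: 160·42.0 = 6720
2: 234·48.9 = 11442.6
3: 34·43.5 = 1479
τ̂ = Σ Nₕx̄ₕ = 19641.6.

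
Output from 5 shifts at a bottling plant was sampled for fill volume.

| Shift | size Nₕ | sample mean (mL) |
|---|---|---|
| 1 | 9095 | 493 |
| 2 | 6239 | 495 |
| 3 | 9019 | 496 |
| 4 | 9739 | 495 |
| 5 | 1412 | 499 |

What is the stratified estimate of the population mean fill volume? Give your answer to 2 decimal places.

N = 35504; weights Wₕ = Nₕ/N = (0.2562, 0.1757, 0.2540, 0.2743, 0.0398).
x̄_st = Σ Wₕ·x̄ₕ = 0.2562·493 + 0.1757·495 + 0.2540·496 + 0.2743·495 + 0.0398·499 ≈ 494.9008...
→ 494.90.

494.90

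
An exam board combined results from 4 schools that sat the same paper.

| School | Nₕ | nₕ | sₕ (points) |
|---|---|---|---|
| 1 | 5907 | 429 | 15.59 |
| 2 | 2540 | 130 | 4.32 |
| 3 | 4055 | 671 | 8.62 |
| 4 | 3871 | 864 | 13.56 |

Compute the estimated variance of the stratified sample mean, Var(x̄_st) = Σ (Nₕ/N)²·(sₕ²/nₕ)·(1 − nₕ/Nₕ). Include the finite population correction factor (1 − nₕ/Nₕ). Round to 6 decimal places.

0.086573

N = 16373. Term for each stratum: Wₕ²sₕ²/nₕ·(1−nₕ/Nₕ).
Var(x̄_st) = 0.068386033 + 0.003278071 + 0.005668351 + 0.009240718 = 0.086573173 → 0.086573.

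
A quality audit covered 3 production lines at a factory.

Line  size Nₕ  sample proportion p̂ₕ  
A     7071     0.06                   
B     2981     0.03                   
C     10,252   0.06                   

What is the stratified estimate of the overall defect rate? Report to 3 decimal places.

0.056

N = 7071 + 2981 + 10252 = 20304.
Overall proportion = Σ (Nₕ/N)·p̂ₕ.
Σ Nₕp̂ₕ = 424.26 + 89.43 + 615.12 = 1128.81.
1128.81 / 20304 = 0.05560... → 0.056.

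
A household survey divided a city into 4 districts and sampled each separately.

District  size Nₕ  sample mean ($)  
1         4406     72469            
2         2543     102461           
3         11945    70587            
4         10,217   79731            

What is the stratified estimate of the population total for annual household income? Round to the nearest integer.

1: 4406·72469 = 319298414
2: 2543·102461 = 260558323
3: 11945·70587 = 843161715
4: 10217·79731 = 814611627
τ̂ = Σ Nₕx̄ₕ = 2237630079.

2237630079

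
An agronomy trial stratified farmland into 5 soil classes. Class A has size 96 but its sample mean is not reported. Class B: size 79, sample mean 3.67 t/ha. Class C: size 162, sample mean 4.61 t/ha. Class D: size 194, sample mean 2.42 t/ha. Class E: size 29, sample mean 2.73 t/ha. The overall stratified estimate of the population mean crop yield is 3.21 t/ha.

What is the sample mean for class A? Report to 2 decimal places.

N = 96 + 79 + 162 + 194 + 29 = 560.
Overall total = μ·N = 3.21·560 = 1797.6.
Subtract the known strata: 79·3.67 + 162·4.61 + 194·2.42 + 29·2.73 = 1585.4.
Remaining total for class A: 1797.6 − 1585.4 = 212.2.
Divide by its size: 212.2 / 96 = 2.2104... → 2.21.

2.21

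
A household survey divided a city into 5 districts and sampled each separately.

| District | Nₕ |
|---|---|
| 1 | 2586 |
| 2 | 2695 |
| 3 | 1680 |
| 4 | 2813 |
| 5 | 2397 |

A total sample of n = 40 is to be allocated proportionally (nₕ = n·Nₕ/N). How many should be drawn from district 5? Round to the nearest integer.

Share of district 5 = 2397/12171 = 0.19694.
Allocate 40 × 0.19694 = 7.878... → 8.

8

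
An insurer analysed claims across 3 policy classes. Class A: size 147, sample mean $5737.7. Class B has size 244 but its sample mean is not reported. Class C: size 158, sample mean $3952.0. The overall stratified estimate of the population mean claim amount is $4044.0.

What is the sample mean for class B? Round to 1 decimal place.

Σ Nₕx̄ₕ = N·μ, so 244·x̄_B = 549·4044.0 − (147·5737.7 + 158·3952.0).
= 2220156 − 1467857.9 = 752298.1.
x̄_B = 752298.1 / 244 = 3083.189... → 3083.2.

3083.2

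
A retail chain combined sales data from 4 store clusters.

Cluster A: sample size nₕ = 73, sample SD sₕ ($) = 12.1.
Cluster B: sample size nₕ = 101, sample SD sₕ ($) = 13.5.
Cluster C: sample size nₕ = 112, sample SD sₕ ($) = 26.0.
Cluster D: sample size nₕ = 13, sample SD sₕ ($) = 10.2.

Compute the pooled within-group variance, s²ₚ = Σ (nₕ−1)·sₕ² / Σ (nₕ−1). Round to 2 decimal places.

356.11

Degrees of freedom: 72 + 100 + 111 + 12 = 295.
Σ(nₕ−1)sₕ² = 72·146.41 + 100·182.25 + 111·676 + 12·104.04 = 105051.
s²ₚ = 105051 / 295 = 356.1051... → 356.11.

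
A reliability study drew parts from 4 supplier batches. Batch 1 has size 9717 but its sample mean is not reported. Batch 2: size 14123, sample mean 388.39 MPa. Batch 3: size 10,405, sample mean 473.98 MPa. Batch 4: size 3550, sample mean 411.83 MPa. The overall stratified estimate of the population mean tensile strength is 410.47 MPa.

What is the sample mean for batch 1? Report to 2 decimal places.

N = 9717 + 14123 + 10405 + 3550 = 37795.
Overall total = μ·N = 410.47·37795 = 15513713.65.
Subtract the known strata: 14123·388.39 + 10405·473.98 + 3550·411.83 = 11878990.37.
Remaining total for batch 1: 15513713.65 − 11878990.37 = 3634723.28.
Divide by its size: 3634723.28 / 9717 = 374.0582... → 374.06.

374.06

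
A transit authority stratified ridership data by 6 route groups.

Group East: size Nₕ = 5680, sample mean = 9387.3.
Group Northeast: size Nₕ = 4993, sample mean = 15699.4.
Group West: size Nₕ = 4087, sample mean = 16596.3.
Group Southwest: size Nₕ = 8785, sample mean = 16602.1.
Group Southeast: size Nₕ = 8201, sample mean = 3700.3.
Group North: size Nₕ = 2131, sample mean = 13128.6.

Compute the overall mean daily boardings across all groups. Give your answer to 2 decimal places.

N = 33877; weights Wₕ = Nₕ/N = (0.1677, 0.1474, 0.1206, 0.2593, 0.2421, 0.0629).
x̄_st = Σ Wₕ·x̄ₕ = 0.1677·9387.3 + 0.1474·15699.4 + 0.1206·16596.3 + 0.2593·16602.1 + 0.2421·3700.3 + 0.0629·13128.6 ≈ 11916.8965...
→ 11916.90.

11916.90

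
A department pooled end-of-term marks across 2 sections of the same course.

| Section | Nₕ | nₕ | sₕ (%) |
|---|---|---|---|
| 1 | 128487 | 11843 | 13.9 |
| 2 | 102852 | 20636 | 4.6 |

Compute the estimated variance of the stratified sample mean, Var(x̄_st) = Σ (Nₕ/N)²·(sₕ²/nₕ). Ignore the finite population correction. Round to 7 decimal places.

N = 231339; Wₕ = Nₕ/N.
section 1: (128487/231339)²·13.9²/11843 = 0.0050325551
section 2: (102852/231339)²·4.6²/20636 = 0.0002026833
Sum = 0.0052352384 → 0.0052352.

0.0052352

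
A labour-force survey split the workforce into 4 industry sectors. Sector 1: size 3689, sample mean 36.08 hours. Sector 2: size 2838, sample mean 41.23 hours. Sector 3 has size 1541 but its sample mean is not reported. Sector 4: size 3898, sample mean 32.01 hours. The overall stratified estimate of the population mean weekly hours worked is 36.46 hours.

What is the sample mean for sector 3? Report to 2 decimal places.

39.84

N = 3689 + 2838 + 1541 + 3898 = 11966.
Overall total = μ·N = 36.46·11966 = 436280.36.
Subtract the known strata: 3689·36.08 + 2838·41.23 + 3898·32.01 = 374884.84.
Remaining total for sector 3: 436280.36 − 374884.84 = 61395.52.
Divide by its size: 61395.52 / 1541 = 39.8413... → 39.84.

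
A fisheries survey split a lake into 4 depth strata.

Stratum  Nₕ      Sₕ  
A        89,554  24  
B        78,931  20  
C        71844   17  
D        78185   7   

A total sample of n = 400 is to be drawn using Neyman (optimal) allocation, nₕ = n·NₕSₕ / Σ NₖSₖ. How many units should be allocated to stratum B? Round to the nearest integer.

Σ NₕSₕ = 89554·24 + 78931·20 + 71844·17 + 78185·7 = 5496559.
Share for B: 1578620/5496559 = 0.28720.
n_B = 400 × 0.28720 = 114.881... → 115.

115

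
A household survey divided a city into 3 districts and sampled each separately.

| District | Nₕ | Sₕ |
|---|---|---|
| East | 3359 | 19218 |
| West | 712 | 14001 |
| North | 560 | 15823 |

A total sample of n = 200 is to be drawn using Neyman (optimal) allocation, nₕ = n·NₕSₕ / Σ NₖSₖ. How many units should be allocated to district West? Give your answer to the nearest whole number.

Σ NₕSₕ = 3359·19218 + 712·14001 + 560·15823 = 83382854.
Share for West: 9968712/83382854 = 0.11955.
n_West = 200 × 0.11955 = 23.911... → 24.

24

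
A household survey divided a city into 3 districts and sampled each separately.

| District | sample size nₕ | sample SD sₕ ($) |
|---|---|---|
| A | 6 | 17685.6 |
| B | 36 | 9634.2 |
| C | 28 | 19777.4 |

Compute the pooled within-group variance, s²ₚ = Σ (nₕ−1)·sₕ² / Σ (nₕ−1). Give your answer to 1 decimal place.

229454558.9

A: (6−1)·17685.6² = 5·312780447.36 = 1563902236.8
B: (36−1)·9634.2² = 35·92817809.64 = 3248623337.4
C: (28−1)·19777.4² = 27·391145550.76 = 10560929870.52
Numerator = 15373455444.72; denominator = Σ(nₕ−1) = 67.
s²ₚ = 15373455444.72/67 = 229454558.876... → 229454558.9.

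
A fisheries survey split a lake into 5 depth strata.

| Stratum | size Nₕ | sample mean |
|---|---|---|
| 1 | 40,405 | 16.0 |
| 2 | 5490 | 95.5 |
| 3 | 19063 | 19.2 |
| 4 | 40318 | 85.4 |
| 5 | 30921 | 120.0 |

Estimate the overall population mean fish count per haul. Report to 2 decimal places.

63.81

x̄_st = (Σ Nₕx̄ₕ) / (Σ Nₕ) = (40405·16.0 + 5490·95.5 + 19063·19.2 + 40318·85.4 + 30921·120.0) / 136197
= 8690461.8 / 136197 = 63.8080... → 63.81.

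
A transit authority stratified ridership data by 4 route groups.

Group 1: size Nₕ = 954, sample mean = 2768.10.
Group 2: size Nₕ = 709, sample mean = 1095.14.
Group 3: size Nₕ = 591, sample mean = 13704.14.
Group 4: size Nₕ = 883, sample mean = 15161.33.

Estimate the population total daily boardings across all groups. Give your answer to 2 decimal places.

Population total = Σ Nₕ·x̄ₕ (each stratum's size times its mean).
954·2768.10 + 709·1095.14 + 591·13704.14 + 883·15161.33 = 2640767.4 + 776454.26 + 8099146.74 + 13387454.39 = 24903822.79.

24903822.79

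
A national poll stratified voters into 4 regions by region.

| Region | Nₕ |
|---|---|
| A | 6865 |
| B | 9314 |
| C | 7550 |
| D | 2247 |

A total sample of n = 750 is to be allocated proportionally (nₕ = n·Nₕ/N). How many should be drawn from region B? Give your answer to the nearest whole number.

Share of region B = 9314/25976 = 0.35856.
Allocate 750 × 0.35856 = 268.921... → 269.

269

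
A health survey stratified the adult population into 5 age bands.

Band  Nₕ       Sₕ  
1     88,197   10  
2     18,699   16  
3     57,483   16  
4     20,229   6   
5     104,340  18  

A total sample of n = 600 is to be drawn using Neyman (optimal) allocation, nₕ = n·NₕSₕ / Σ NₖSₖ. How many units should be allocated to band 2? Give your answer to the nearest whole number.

44

Σ NₕSₕ = 88197·10 + 18699·16 + 57483·16 + 20229·6 + 104340·18 = 4100376.
Share for 2: 299184/4100376 = 0.07297.
n_2 = 600 × 0.07297 = 43.779... → 44.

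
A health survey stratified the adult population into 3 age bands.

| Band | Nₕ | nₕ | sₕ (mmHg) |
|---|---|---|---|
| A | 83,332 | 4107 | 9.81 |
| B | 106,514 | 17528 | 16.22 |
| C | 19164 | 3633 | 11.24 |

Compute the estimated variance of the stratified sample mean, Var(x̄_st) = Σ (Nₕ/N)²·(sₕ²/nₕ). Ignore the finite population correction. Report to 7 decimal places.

0.0079152

N = 209010. Term for each stratum: Wₕ²sₕ²/nₕ.
Var(x̄_st) = 0.0037247986 + 0.0038980607 + 0.0002923516 = 0.0079152108 → 0.0079152.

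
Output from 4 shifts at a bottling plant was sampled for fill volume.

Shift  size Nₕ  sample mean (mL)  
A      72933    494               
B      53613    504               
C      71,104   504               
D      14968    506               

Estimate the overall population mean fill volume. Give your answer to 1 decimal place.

500.7

N = 212618; weights Wₕ = Nₕ/N = (0.3430, 0.2522, 0.3344, 0.0704).
x̄_st = Σ Wₕ·x̄ₕ = 0.3430·494 + 0.2522·504 + 0.3344·504 + 0.0704·506 ≈ 500.711...
→ 500.7.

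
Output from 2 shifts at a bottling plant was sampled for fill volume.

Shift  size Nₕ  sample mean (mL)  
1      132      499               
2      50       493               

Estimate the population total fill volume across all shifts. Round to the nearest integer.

90518

Estimate total by summing Nₕ·x̄ₕ over strata.
132·499 + 50·493 = 65868 + 24650 = 90518.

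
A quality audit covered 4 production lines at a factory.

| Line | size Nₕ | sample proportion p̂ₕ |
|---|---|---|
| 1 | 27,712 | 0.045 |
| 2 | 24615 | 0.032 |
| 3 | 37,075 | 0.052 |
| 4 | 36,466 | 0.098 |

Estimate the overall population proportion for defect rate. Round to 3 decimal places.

Wₕ = Nₕ/N with N = 125868: 0.2202, 0.1956, 0.2946, 0.2897.
p̂_st = 0.2202·0.045 + 0.1956·0.032 + 0.2946·0.052 + 0.2897·0.098 ≈ 0.05987... → 0.060.

0.060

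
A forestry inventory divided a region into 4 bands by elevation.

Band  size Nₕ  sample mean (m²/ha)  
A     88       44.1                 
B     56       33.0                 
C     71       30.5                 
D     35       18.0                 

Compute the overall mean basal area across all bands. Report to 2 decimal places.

34.10

N = 88 + 56 + 71 + 35 = 250.
Weight each subgroup mean by Nₕ/N and sum.
Σ Nₕx̄ₕ = 88·44.1 + 56·33.0 + 71·30.5 + 35·18.0 = 3880.8 + 1848 + 2165.5 + 630 = 8524.3.
Divide by N: 8524.3 / 250 = 34.0972 → 34.10.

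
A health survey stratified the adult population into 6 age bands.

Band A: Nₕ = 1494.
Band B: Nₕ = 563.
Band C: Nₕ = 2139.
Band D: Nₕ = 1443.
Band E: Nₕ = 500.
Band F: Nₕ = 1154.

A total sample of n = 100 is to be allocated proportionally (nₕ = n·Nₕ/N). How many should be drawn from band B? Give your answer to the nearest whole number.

8

N = 1494 + 563 + 2139 + 1443 + 500 + 1154 = 7293.
n_B = 100·563/7293 = 7.720... → 8.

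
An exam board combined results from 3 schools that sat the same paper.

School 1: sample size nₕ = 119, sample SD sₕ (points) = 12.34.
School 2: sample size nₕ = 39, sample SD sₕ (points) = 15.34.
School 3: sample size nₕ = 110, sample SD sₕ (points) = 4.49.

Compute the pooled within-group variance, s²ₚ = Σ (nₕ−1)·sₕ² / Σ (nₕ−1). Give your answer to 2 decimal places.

109.84

Degrees of freedom: 118 + 38 + 109 = 265.
Σ(nₕ−1)sₕ² = 118·152.2756 + 38·235.3156 + 109·20.1601 = 29107.9645.
s²ₚ = 29107.9645 / 265 = 109.8414... → 109.84.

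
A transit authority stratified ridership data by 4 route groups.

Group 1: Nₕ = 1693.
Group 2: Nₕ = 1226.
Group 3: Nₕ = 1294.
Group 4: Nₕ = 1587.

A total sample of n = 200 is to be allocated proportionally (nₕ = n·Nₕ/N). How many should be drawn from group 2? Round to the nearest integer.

42

Share of group 2 = 1226/5800 = 0.21138.
Allocate 200 × 0.21138 = 42.276... → 42.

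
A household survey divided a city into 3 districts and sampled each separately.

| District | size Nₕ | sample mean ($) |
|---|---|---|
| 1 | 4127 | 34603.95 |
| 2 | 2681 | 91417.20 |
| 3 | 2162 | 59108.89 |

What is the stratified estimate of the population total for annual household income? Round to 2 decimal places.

Estimate total by summing Nₕ·x̄ₕ over strata.
4127·34603.95 + 2681·91417.20 + 2162·59108.89 = 142810501.65 + 245089513.2 + 127793420.18 = 515693435.03.

515693435.03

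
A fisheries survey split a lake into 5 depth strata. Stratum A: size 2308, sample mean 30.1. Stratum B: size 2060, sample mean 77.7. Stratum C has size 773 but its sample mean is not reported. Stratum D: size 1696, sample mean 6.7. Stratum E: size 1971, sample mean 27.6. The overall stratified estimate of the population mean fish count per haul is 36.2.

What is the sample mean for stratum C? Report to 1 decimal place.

N = 2308 + 2060 + 773 + 1696 + 1971 = 8808.
Overall total = μ·N = 36.2·8808 = 318849.6.
Subtract the known strata: 2308·30.1 + 2060·77.7 + 1696·6.7 + 1971·27.6 = 295295.6.
Remaining total for stratum C: 318849.6 − 295295.6 = 23554.
Divide by its size: 23554 / 773 = 30.471... → 30.5.

30.5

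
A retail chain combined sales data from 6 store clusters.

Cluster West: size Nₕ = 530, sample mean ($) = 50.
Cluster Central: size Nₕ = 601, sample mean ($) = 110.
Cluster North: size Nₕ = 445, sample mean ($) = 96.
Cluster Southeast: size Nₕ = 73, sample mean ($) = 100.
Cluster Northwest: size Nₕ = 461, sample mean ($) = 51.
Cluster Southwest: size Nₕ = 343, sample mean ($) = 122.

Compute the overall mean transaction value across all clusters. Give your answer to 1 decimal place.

84.8

x̄_st = (Σ Nₕx̄ₕ) / (Σ Nₕ) = (530·50 + 601·110 + 445·96 + 73·100 + 461·51 + 343·122) / 2453
= 207987 / 2453 = 84.789... → 84.8.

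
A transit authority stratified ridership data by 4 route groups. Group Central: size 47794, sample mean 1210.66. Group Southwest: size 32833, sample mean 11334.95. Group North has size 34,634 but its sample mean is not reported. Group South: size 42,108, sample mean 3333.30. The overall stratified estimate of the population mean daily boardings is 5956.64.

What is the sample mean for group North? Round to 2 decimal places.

N = 47794 + 32833 + 34634 + 42108 = 157369.
Overall total = μ·N = 5956.64·157369 = 937390480.16.
Subtract the known strata: 47794·1210.66 + 32833·11334.95 + 42108·3333.30 = 570381293.79.
Remaining total for group North: 937390480.16 − 570381293.79 = 367009186.37.
Divide by its size: 367009186.37 / 34634 = 10596.7889... → 10596.79.

10596.79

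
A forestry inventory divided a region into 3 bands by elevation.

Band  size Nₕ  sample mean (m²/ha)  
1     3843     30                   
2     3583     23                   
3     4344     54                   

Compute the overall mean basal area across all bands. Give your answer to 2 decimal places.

N = 3843 + 3583 + 4344 = 11770.
The stratified mean weights each stratum mean by its population share Nₕ/N.
Σ Nₕx̄ₕ = 3843·30 + 3583·23 + 4344·54 = 115290 + 82409 + 234576 = 432275.
Divide by N: 432275 / 11770 = 36.7268... → 36.73.

36.73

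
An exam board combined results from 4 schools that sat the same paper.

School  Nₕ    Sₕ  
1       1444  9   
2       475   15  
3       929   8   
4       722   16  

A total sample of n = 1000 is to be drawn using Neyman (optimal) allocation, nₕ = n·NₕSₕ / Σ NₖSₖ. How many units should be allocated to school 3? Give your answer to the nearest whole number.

Σ NₕSₕ = 1444·9 + 475·15 + 929·8 + 722·16 = 39105.
Share for 3: 7432/39105 = 0.19005.
n_3 = 1000 × 0.19005 = 190.052... → 190.

190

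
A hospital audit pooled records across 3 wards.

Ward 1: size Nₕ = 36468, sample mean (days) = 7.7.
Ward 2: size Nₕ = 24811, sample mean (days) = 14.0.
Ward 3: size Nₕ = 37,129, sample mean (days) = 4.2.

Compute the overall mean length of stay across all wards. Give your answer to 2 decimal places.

7.97

N = 98408; weights Wₕ = Nₕ/N = (0.3706, 0.2521, 0.3773).
x̄_st = Σ Wₕ·x̄ₕ = 0.3706·7.7 + 0.2521·14.0 + 0.3773·4.2 ≈ 7.9678...
→ 7.97.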